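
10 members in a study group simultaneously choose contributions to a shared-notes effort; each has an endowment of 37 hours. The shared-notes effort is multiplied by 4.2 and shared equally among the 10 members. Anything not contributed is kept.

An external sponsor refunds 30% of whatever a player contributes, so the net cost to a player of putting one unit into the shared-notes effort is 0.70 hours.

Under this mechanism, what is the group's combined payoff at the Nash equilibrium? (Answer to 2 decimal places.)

370.00 hours

With the mechanism, a contributed unit returns (4.2/10) / 0.70 = 0.6000 per unit of net cost — still below 1 — so contributing 0 remains dominant for every player.
Everyone keeps their endowment and the group total is 10 × 37 = 370.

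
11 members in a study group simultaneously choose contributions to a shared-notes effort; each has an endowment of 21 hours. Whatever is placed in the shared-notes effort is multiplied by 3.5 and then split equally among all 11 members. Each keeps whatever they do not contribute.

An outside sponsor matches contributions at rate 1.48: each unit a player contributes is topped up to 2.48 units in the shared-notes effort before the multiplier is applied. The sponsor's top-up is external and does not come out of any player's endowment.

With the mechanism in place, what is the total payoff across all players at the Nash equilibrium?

Even with the mechanism, each unit contributed returns only 3.5 × 2.48 / 11 = 0.7891 per unit of net cost, so contributing nothing is still dominant.
At the Nash equilibrium no one contributes; group total payoff = 11 × 21 = 231.

231.00 hours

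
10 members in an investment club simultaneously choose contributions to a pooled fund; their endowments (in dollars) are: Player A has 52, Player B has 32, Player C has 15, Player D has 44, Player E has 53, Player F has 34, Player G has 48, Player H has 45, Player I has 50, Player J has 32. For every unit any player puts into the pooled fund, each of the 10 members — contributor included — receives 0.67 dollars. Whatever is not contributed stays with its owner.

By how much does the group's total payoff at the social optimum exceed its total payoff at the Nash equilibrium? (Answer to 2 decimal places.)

2308.50 dollars

The private return per contributed unit is 0.67 < 1 for everyone, so the Nash equilibrium is zero contribution and the group total is Σ E_j = 52 + 32 + 15 + 44 + 53 + 34 + 48 + 45 + 50 + 32 = 405.
Each contributed unit returns 6.700 to the group, so the social optimum is full contribution by everyone: group total = 6.700 × 405 = 2713.50.
Efficiency loss = (6.700 − 1) × 405 = 2308.50.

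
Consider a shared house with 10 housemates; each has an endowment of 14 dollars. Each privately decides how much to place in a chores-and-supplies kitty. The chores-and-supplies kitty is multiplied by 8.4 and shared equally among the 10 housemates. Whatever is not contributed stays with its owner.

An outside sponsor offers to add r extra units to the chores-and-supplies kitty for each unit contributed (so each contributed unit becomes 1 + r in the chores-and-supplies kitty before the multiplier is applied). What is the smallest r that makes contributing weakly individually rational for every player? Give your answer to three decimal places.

0.190

With matching at rate r, one contributed unit becomes (1 + r) in the chores-and-supplies kitty and returns 8.4 × (1 + r) / 10 to the contributor.
Setting this equal to 1: 1 + r = 10/8.4 = 1.1905.
So the minimum matching rate is r = 1.1905 − 1 = 0.190.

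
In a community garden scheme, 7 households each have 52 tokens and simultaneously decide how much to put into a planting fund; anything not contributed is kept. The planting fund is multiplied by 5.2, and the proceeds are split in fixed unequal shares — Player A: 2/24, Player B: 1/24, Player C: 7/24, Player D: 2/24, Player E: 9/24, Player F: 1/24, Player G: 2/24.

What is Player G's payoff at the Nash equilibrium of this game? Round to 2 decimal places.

A player with share s gets back 5.2·s per unit contributed, so full contribution is dominant for anyone with s > 1/5.2 = 0.1923 and zero contribution is dominant for anyone below.
Player C and Player E are above the threshold, contributing 52 each; the remaining 5 contribute 0. Total contributed: 104.
Player G keeps 52 and receives 5.2 × 104 × 2/24 = 45.07 from the planting fund, for a payoff of 97.07.

97.07 tokens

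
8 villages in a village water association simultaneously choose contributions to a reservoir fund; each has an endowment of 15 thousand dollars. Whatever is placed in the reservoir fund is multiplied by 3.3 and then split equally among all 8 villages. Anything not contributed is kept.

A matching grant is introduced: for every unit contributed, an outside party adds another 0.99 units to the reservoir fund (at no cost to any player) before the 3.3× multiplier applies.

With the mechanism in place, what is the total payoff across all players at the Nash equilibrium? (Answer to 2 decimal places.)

120.00 thousand dollars

With the mechanism, a contributed unit returns 3.3 × 1.99 / 8 = 0.8209 per unit of net cost — still below 1 — so contributing 0 remains dominant for every player.
Everyone keeps their endowment and the group total is 8 × 15 = 120.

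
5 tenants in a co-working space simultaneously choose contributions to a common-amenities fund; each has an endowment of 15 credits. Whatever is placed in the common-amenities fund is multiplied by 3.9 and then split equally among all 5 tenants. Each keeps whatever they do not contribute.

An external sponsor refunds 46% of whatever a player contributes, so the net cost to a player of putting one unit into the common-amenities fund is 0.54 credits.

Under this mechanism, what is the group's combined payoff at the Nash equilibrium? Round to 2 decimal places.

327.00 credits

The effective private return per unit is now (3.9/5) / 0.54 = 1.4444 > 1, so every player's dominant strategy flips to full contribution.
At the Nash equilibrium everyone contributes 15. Group total payoff = 5 × (15 × 0.46 + 3.9 × 15) = 327.00.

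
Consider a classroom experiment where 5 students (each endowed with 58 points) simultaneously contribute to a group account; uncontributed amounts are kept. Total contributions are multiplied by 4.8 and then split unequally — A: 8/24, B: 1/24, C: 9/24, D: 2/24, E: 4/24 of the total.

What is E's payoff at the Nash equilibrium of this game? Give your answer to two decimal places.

150.80 points

For player j, contributing a unit is worthwhile iff 4.8 × (j's share) ≥ 1, i.e. iff j's share is at least 0.2083.
A and C are above the threshold, contributing 58 each; the remaining 3 contribute 0. Total contributed: 116.
E keeps 58 and receives 4.8 × 116 × 4/24 = 92.80 from the group account, for a payoff of 150.80.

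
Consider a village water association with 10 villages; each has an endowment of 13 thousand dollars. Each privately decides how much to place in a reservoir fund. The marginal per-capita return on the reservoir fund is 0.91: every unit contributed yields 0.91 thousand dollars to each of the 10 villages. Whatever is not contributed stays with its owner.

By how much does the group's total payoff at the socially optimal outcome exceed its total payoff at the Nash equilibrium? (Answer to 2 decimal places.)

1053.00 thousand dollars

The private return per contributed unit is 0.91 < 1, so contributing 0 is dominant for every player. At the Nash equilibrium everyone keeps their 13, and the group total is 10 × 13 = 130.
Each contributed unit returns 9.100 to the group as a whole (0.91 to each of 10 players), which exceeds 1, so the social optimum is full contribution: group total = 9.100 × 130 = 1183.00.
Efficiency loss = 1183.00 − 130 = 1053.00.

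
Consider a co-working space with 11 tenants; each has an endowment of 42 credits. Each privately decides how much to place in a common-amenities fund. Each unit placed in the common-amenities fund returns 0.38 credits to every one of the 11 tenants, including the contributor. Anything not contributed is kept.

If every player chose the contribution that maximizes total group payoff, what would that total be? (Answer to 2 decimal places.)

1931.16 credits

Each contributed unit returns 4.180 to the group as a whole (0.38 to each of 11 players), which exceeds 1, so the social optimum is full contribution: group total = 4.180 × 462 = 1931.16.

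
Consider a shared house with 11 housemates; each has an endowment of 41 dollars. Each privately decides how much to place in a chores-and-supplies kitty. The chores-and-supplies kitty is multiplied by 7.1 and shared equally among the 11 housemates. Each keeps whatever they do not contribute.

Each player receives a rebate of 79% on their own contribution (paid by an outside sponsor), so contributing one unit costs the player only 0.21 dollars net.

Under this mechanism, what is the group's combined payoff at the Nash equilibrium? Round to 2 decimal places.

3558.39 dollars

Under the mechanism each unit contributed yields (7.1/11) / 0.21 = 3.0736 back to its contributor per unit of net cost, which exceeds 1, making full contribution the dominant choice for everyone.
So the Nash equilibrium is full contribution by all 11; the group earns 11 × (41 × 0.79 + 7.1 × 41) = 3558.39.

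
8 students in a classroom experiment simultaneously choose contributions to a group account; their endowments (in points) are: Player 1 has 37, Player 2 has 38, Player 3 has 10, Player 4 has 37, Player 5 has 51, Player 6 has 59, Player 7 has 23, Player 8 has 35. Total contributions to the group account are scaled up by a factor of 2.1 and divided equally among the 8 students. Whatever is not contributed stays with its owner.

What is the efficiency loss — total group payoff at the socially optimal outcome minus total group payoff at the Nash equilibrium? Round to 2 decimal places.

319.00 points

The private return per contributed unit is 2.1/8 = 0.2625 < 1 for every player regardless of endowment, so the Nash equilibrium is zero contribution and the group total is Σ E_j = 37 + 38 + 10 + 37 + 51 + 59 + 23 + 35 = 290.
Each contributed unit returns 2.100 to the group, so the social optimum is full contribution by everyone: group total = 2.100 × 290 = 609.00.
Efficiency loss = (2.100 − 1) × 290 = 319.00.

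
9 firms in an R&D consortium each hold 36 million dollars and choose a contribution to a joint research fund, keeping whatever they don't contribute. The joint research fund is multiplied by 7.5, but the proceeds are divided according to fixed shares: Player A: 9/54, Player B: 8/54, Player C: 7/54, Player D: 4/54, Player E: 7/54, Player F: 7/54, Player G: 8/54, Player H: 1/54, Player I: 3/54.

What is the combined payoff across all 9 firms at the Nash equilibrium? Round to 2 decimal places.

For player j, contributing a unit is worthwhile iff 7.5 × (j's share) ≥ 1, i.e. iff j's share is at least 0.1333.
Player A, Player B and Player G are above the threshold, contributing 36 each; the remaining 6 contribute 0. Total contributed: 108.
The joint research fund pays out 7.5 × 108 = 810.00 in total (split across the unequal shares, but the aggregate is all that matters for the group sum).
The 6 free-riders keep 36 each, adding 216. Group total = 216 + 810.00 = 1026.00.

1026.00 million dollars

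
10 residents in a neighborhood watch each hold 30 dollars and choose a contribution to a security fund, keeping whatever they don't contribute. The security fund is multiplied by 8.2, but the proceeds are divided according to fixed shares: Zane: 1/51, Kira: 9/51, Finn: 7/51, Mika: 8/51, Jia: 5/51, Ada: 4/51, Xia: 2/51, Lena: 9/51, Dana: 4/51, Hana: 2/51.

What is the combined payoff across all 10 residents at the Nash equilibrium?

A player with share s gets back 8.2·s per unit contributed, so full contribution is dominant for anyone with s > 1/8.2 = 0.1220 and zero contribution is dominant for anyone below.
Kira, Finn, Mika and Lena are above the threshold, contributing 30 each; the remaining 6 contribute 0. Total contributed: 120.
The security fund pays out 8.2 × 120 = 984.00 in total (split across the unequal shares, but the aggregate is all that matters for the group sum).
The 6 free-riders keep 30 each, adding 180. Group total = 180 + 984.00 = 1164.00.

1164.00 dollars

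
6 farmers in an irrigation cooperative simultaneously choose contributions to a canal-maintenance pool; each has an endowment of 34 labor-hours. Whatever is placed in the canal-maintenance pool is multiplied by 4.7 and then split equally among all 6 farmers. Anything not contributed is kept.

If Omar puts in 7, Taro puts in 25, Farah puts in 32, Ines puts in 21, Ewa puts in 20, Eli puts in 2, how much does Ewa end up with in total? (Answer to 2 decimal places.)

Total contributed: 7 + 25 + 32 + 21 + 20 + 2 = 107.
Each receives 4.7 × 107 / 6 = 83.82 from the canal-maintenance pool.
Ewa keeps 34 − 20 = 14, so Ewa's payoff is 14 + 83.82 = 97.82.

97.82 labor-hours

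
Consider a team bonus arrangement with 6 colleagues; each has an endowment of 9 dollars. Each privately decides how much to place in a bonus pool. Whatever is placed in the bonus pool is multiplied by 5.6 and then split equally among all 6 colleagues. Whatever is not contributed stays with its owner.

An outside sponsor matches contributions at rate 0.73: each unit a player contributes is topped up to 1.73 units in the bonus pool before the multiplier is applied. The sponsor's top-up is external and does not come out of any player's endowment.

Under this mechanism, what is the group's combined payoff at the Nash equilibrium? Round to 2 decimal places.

With the mechanism, a contributed unit returns 5.6 × 1.73 / 6 = 1.6147 per unit of net cost to the contributor — now above 1 — so contributing fully is weakly dominant for every player.
So the Nash equilibrium is full contribution by all 6; the group earns 5.6 × 1.73 × 54 = 523.15.

523.15 dollars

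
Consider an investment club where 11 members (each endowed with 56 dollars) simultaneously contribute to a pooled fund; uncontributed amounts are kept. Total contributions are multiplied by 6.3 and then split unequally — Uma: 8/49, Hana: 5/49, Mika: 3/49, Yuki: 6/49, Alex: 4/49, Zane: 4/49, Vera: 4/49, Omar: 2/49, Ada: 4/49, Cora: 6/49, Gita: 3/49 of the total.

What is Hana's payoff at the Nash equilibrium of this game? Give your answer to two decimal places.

Player j's private return per contributed unit is 6.3 × (j's share). Contributing is weakly dominant for j when that share is at least 1/6.3 = 0.1587, and contributing 0 is dominant otherwise.
Uma alone (share 8/49) is above the threshold, contributing 56; the remaining 10 contribute 0. Total contributed: 56.
Hana keeps 56 and receives 6.3 × 56 × 5/49 = 36.00 from the pooled fund, for a payoff of 92.00.

92.00 dollars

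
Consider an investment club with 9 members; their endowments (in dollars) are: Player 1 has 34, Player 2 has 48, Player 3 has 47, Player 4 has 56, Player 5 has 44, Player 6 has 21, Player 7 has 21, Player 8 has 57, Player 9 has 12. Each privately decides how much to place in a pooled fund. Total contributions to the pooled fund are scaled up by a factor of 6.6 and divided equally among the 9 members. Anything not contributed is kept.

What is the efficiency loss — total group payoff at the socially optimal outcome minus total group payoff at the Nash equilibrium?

The private return per contributed unit is 6.6/9 = 0.7333 < 1 for every player regardless of endowment, so the Nash equilibrium is zero contribution and the group total is Σ E_j = 34 + 48 + 47 + 56 + 44 + 21 + 21 + 57 + 12 = 340.
Each contributed unit returns 6.600 to the group, so the social optimum is full contribution by everyone: group total = 6.600 × 340 = 2244.00.
Efficiency loss = (6.600 − 1) × 340 = 1904.00.

1904.00 dollars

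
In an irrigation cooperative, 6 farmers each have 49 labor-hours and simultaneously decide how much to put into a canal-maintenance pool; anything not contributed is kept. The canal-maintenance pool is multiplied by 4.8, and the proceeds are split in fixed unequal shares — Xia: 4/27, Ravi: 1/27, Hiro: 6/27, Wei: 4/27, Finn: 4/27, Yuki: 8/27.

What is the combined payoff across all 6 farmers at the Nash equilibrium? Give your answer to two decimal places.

666.40 labor-hours

Player j's private return per contributed unit is 4.8 × (j's share). Contributing is weakly dominant for j when that share is at least 1/4.8 = 0.2083, and contributing 0 is dominant otherwise.
Hiro and Yuki are above the threshold, contributing 49 each; the remaining 4 contribute 0. Total contributed: 98.
The canal-maintenance pool pays out 4.8 × 98 = 470.40 in total (split across the unequal shares, but the aggregate is all that matters for the group sum).
The 4 free-riders keep 49 each, adding 196. Group total = 196 + 470.40 = 666.40.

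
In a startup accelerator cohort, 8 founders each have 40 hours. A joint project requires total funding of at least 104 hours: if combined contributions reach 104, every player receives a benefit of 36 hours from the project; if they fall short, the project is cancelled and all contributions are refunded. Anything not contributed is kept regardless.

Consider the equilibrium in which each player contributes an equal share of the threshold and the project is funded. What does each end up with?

63 hours

Equal share of the threshold: 104/8 = 13.
At this profile no one gains by cutting their contribution: any cut drops the total below 104, the project is cancelled, contributions are refunded, and the deviator ends with 40, which is less than 40 − 13 + 36 = 63. Contributing more than 13 just wastes the excess. So contributing exactly 13 is a best response.
Each player's payoff: 40 − 13 + 36 = 63.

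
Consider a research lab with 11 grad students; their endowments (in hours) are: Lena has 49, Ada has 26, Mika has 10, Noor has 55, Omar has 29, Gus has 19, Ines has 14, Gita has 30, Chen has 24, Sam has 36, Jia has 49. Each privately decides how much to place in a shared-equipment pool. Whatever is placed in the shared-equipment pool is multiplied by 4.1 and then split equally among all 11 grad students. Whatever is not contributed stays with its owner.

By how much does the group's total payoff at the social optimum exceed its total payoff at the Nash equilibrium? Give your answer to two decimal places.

The private return per contributed unit is 4.1/11 = 0.3727 < 1 for every player regardless of endowment, so the Nash equilibrium is zero contribution and the group total is Σ E_j = 49 + 26 + 10 + 55 + 29 + 19 + 14 + 30 + 24 + 36 + 49 = 341.
Each contributed unit returns 4.100 to the group, so the social optimum is full contribution by everyone: group total = 4.100 × 341 = 1398.10.
Efficiency loss = (4.100 − 1) × 341 = 1057.10.

1057.10 hours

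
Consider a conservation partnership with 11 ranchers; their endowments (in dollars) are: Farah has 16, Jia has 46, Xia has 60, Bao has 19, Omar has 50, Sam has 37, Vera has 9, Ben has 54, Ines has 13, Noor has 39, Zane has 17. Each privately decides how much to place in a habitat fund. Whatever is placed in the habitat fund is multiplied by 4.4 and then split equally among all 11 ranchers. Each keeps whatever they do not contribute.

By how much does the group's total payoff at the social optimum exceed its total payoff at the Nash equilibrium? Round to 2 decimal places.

1224.00 dollars

The private return per contributed unit is 4.4/11 = 0.4000 < 1 for every player regardless of endowment, so the Nash equilibrium is zero contribution and the group total is Σ E_j = 16 + 46 + 60 + 19 + 50 + 37 + 9 + 54 + 13 + 39 + 17 = 360.
Each contributed unit returns 4.400 to the group, so the social optimum is full contribution by everyone: group total = 4.400 × 360 = 1584.00.
Efficiency loss = (4.400 − 1) × 360 = 1224.00.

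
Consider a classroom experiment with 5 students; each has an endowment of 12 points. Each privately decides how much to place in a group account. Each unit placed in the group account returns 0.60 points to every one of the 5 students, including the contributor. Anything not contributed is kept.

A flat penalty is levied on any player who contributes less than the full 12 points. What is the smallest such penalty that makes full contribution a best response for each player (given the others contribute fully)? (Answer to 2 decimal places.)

4.80 points

Given the others contribute fully, the best deviation is to contribute 0 (any partial contribution still incurs the fine and gives up units whose private return 0.60 is below 1).
Deviating from 12 to 0 saves 12 points but forfeits the deviator's share of the drop in the group account: 0.60 × 12 = 7.20.
So the deviation gain is 12 − 7.20 = 4.80, and the fine must be at least 4.80 points to wipe it out.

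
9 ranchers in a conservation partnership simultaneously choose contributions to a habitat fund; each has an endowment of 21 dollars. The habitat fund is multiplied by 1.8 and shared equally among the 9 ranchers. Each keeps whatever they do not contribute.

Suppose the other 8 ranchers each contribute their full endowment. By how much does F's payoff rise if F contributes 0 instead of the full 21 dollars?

16.80 dollars

Switching from a contribution of 21 to 0 lets F keep an extra 21 dollars, but lowers the habitat fund by 21, which costs F their own share of that drop: 1.8/9 × 21 = 4.20.
Net gain = 21 − 4.20 = 16.80. The private return per contributed unit (0.2000) is below 1, so free-riding is indeed the best response regardless of what the others do.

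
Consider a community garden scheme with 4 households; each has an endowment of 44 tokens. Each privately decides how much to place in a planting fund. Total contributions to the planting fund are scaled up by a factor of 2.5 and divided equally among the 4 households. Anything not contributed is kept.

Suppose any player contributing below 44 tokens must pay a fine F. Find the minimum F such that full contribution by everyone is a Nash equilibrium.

16.50 tokens

Given the others contribute fully, the best deviation is to contribute 0 (any partial contribution still incurs the fine and gives up units whose private return 0.6250 is below 1).
Deviating from 44 to 0 saves 44 tokens but forfeits the deviator's share of the drop in the planting fund: 2.5/4 × 44 = 27.50.
So the deviation gain is 44 − 27.50 = 16.50, and the fine must be at least 16.50 tokens to wipe it out.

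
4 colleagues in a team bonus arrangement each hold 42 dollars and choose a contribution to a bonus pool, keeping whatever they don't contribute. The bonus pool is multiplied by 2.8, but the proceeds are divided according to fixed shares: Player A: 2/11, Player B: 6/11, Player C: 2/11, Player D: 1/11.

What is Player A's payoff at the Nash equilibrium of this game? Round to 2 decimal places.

63.38 dollars

Each unit j contributes comes back to j as 2.8 × (j's share), so j prefers to contribute only if that share exceeds 1/2.8 = 0.3571; otherwise keeping the unit dominates.
Only Player B (6/11) clears that bar, contributing 42; the remaining 3 contribute 0. Total contributed: 42.
Player A keeps 42 and receives 2.8 × 42 × 2/11 = 21.38 from the bonus pool, for a payoff of 63.38.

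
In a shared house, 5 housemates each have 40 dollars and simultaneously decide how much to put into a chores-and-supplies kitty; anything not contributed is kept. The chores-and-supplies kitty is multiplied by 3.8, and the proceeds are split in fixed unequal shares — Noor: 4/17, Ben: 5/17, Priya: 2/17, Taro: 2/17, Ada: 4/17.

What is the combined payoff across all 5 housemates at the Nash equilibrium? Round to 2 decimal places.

Player j's private return per contributed unit is 3.8 × (j's share). Contributing is weakly dominant for j when that share is at least 1/3.8 = 0.2632, and contributing 0 is dominant otherwise.
Only Ben (5/17) clears that bar, contributing 40; the remaining 4 contribute 0. Total contributed: 40.
The chores-and-supplies kitty pays out 3.8 × 40 = 152.00 in total (split across the unequal shares, but the aggregate is all that matters for the group sum).
The 4 free-riders keep 40 each, adding 160. Group total = 160 + 152.00 = 312.00.

312.00 dollars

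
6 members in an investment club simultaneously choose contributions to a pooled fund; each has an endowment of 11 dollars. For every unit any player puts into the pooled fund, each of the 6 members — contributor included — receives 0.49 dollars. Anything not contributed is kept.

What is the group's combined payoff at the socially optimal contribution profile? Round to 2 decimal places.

194.04 dollars

Each contributed unit returns 2.940 to the group as a whole (0.49 to each of 6 players), which exceeds 1, so the social optimum is full contribution: group total = 2.940 × 66 = 194.04.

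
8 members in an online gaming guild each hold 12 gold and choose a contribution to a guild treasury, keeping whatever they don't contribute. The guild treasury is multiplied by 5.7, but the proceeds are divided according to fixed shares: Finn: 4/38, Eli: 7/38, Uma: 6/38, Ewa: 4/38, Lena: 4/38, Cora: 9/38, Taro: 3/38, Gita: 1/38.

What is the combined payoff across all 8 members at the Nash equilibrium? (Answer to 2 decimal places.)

208.80 gold

Each unit j contributes comes back to j as 5.7 × (j's share), so j prefers to contribute only if that share exceeds 1/5.7 = 0.1754; otherwise keeping the unit dominates.
Eli and Cora are above the threshold, contributing 12 each; the remaining 6 contribute 0. Total contributed: 24.
The guild treasury pays out 5.7 × 24 = 136.80 in total (split across the unequal shares, but the aggregate is all that matters for the group sum).
The 6 free-riders keep 12 each, adding 72. Group total = 72 + 136.80 = 208.80.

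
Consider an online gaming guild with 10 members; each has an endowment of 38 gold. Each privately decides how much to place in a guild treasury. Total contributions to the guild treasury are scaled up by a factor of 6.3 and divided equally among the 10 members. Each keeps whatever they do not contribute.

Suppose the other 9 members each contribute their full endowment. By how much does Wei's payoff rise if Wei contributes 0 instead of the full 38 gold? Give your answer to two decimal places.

Switching from a contribution of 38 to 0 lets Wei keep an extra 38 gold, but lowers the guild treasury by 38, which costs Wei their own share of that drop: 6.3/10 × 38 = 23.94.
Net gain = 38 − 23.94 = 14.06. The private return per contributed unit (0.6300) is below 1, so free-riding is indeed the best response regardless of what the others do.

14.06 gold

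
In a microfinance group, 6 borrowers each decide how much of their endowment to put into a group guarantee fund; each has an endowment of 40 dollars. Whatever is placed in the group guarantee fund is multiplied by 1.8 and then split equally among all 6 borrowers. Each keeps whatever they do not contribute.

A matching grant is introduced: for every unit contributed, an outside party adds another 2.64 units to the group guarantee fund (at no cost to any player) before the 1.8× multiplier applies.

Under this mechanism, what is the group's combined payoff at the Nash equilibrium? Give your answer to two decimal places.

1572.48 dollars

The effective private return per unit is now 1.8 × 3.64 / 6 = 1.0920 > 1, so every player's dominant strategy flips to full contribution.
So the Nash equilibrium is full contribution by all 6; the group earns 1.8 × 3.64 × 240 = 1572.48.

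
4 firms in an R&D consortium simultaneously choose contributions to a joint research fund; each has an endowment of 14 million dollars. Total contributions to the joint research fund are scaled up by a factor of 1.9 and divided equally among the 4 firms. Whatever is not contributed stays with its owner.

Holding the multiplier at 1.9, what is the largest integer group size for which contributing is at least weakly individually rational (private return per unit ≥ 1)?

1

Private return per unit is 1.9/(group size), which is ≥ 1 whenever the group size is ≤ 1.9.
The largest such integer is 1.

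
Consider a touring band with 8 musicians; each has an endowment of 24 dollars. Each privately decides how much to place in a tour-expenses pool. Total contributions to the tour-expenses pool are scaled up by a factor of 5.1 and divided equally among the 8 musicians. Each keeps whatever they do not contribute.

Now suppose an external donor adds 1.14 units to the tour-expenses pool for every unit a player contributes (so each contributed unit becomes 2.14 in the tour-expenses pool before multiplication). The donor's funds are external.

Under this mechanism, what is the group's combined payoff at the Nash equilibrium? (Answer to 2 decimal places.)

Under the mechanism each unit contributed yields 5.1 × 2.14 / 8 = 1.3643 back to its contributor per unit of net cost, which exceeds 1, making full contribution the dominant choice for everyone.
So the Nash equilibrium is full contribution by all 8; the group earns 5.1 × 2.14 × 192 = 2095.49.

2095.49 dollars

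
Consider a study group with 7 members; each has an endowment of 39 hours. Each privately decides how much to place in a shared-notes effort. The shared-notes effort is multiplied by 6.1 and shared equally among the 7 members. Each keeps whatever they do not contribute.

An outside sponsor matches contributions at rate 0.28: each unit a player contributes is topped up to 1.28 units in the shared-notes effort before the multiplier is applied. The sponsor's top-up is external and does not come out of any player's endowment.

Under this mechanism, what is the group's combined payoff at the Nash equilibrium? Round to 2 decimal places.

With the mechanism, a contributed unit returns 6.1 × 1.28 / 7 = 1.1154 per unit of net cost to the contributor — now above 1 — so contributing fully is weakly dominant for every player.
So the Nash equilibrium is full contribution by all 7; the group earns 6.1 × 1.28 × 273 = 2131.58.

2131.58 hours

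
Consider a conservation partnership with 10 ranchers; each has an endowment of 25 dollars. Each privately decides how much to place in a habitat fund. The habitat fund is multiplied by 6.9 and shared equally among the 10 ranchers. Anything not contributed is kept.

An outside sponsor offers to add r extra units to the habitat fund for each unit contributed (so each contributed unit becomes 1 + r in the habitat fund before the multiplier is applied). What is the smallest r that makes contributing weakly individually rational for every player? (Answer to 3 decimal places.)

0.449

With matching at rate r, one contributed unit becomes (1 + r) in the habitat fund and returns 6.9 × (1 + r) / 10 to the contributor.
Setting this equal to 1: 1 + r = 10/6.9 = 1.4493.
So the minimum matching rate is r = 1.4493 − 1 = 0.449.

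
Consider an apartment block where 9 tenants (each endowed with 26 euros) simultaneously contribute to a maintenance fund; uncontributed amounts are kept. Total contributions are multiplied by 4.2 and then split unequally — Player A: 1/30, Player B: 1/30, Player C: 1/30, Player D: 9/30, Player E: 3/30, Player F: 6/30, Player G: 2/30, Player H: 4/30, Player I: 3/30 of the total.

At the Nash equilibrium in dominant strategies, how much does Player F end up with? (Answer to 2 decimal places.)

47.84 euros

A player with share s gets back 4.2·s per unit contributed, so full contribution is dominant for anyone with s > 1/4.2 = 0.2381 and zero contribution is dominant for anyone below.
The only share above 0.2381 is Player D's 9/30, contributing 26; the remaining 8 contribute 0. Total contributed: 26.
Player F keeps 26 and receives 4.2 × 26 × 6/30 = 21.84 from the maintenance fund, for a payoff of 47.84.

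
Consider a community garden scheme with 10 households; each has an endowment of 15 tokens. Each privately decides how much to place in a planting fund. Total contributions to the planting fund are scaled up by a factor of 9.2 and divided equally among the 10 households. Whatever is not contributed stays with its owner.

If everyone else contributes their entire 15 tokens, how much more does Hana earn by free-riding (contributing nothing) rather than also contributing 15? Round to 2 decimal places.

Switching from a contribution of 15 to 0 lets Hana keep an extra 15 tokens, but lowers the planting fund by 15, which costs Hana their own share of that drop: 9.2/10 × 15 = 13.80.
Net gain = 15 − 13.80 = 1.20. The private return per contributed unit (0.9200) is below 1, so free-riding is indeed the best response regardless of what the others do.

1.20 tokens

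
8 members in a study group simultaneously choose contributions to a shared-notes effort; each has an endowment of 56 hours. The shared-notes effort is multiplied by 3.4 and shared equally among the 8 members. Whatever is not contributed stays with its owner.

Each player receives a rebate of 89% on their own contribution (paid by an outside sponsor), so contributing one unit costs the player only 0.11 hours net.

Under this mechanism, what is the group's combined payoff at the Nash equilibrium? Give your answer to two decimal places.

1921.92 hours

Under the mechanism each unit contributed yields (3.4/8) / 0.11 = 3.8636 back to its contributor per unit of net cost, which exceeds 1, making full contribution the dominant choice for everyone.
At the Nash equilibrium everyone contributes 56. Group total payoff = 8 × (56 × 0.89 + 3.4 × 56) = 1921.92.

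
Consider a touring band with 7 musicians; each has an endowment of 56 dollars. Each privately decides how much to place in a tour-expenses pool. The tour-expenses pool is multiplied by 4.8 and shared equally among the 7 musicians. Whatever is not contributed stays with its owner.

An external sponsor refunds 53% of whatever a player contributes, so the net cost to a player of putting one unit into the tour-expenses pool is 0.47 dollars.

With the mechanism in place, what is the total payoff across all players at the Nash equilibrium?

With the mechanism, a contributed unit returns (4.8/7) / 0.47 = 1.4590 per unit of net cost to the contributor — now above 1 — so contributing fully is weakly dominant for every player.
At the Nash equilibrium everyone contributes 56. Group total payoff = 7 × (56 × 0.53 + 4.8 × 56) = 2089.36.

2089.36 dollars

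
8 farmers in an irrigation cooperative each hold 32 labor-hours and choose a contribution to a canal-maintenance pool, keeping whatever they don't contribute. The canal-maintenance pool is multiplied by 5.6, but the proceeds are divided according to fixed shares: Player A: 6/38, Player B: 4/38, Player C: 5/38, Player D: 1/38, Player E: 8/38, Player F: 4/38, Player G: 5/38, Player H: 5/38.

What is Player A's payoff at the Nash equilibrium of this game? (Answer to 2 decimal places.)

A player with share s gets back 5.6·s per unit contributed, so full contribution is dominant for anyone with s > 1/5.6 = 0.1786 and zero contribution is dominant for anyone below.
Player E alone (share 8/38) is above the threshold, contributing 32; the remaining 7 contribute 0. Total contributed: 32.
Player A keeps 32 and receives 5.6 × 32 × 6/38 = 28.29 from the canal-maintenance pool, for a payoff of 60.29.

60.29 labor-hours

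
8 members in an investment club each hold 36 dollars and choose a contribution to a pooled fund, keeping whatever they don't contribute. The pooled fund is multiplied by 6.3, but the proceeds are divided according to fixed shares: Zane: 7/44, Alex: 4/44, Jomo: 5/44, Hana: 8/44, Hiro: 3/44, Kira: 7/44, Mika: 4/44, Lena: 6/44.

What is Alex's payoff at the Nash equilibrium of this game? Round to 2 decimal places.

97.85 dollars

Player j's private return per contributed unit is 6.3 × (j's share). Contributing is weakly dominant for j when that share is at least 1/6.3 = 0.1587, and contributing 0 is dominant otherwise.
Zane, Hana and Kira are above the threshold, contributing 36 each; the remaining 5 contribute 0. Total contributed: 108.
Alex keeps 36 and receives 6.3 × 108 × 4/44 = 61.85 from the pooled fund, for a payoff of 97.85.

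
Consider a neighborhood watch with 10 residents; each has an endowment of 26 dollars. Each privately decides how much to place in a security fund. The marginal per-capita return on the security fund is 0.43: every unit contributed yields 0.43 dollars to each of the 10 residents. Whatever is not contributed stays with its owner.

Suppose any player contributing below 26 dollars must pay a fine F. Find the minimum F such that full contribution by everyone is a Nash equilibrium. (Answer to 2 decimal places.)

14.82 dollars

Given the others contribute fully, the best deviation is to contribute 0 (any partial contribution still incurs the fine and gives up units whose private return 0.43 is below 1).
Deviating from 26 to 0 saves 26 dollars but forfeits the deviator's share of the drop in the security fund: 0.43 × 26 = 11.18.
So the deviation gain is 26 − 11.18 = 14.82, and the fine must be at least 14.82 dollars to wipe it out.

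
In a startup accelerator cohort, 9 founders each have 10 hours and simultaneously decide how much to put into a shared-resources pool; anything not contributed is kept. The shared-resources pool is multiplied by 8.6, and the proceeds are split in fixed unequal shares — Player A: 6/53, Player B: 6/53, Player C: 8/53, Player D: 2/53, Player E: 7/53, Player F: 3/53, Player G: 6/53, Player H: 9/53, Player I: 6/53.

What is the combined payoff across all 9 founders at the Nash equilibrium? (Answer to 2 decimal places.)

A player with share s gets back 8.6·s per unit contributed, so full contribution is dominant for anyone with s > 1/8.6 = 0.1163 and zero contribution is dominant for anyone below.
Player C, Player E and Player H are above the threshold, contributing 10 each; the remaining 6 contribute 0. Total contributed: 30.
The shared-resources pool pays out 8.6 × 30 = 258.00 in total (split across the unequal shares, but the aggregate is all that matters for the group sum).
The 6 free-riders keep 10 each, adding 60. Group total = 60 + 258.00 = 318.00.

318.00 hours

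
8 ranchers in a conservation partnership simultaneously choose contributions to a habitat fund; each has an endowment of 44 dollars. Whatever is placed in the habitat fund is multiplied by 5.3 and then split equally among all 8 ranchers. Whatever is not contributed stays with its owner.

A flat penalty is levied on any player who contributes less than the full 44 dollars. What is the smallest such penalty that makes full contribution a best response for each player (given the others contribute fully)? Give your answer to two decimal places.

14.85 dollars

Given the others contribute fully, the best deviation is to contribute 0 (any partial contribution still incurs the fine and gives up units whose private return 0.6625 is below 1).
Deviating from 44 to 0 saves 44 dollars but forfeits the deviator's share of the drop in the habitat fund: 5.3/8 × 44 = 29.15.
So the deviation gain is 44 − 29.15 = 14.85, and the fine must be at least 14.85 dollars to wipe it out.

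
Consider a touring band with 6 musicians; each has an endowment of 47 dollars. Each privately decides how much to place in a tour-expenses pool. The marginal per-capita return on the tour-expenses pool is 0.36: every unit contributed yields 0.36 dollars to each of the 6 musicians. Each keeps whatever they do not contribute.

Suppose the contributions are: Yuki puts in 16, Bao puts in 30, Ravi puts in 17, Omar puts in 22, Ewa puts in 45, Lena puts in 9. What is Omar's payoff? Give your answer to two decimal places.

75.04 dollars

Total contributed: 16 + 30 + 17 + 22 + 45 + 9 = 139.
Each receives 0.36 × 139 = 50.04 from the tour-expenses pool.
Omar keeps 47 − 22 = 25, so Omar's payoff is 25 + 50.04 = 75.04.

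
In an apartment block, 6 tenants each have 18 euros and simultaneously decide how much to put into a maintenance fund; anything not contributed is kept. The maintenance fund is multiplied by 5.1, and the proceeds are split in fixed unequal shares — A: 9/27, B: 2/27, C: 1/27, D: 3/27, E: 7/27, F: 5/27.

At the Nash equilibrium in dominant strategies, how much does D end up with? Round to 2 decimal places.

38.40 euros

For player j, contributing a unit is worthwhile iff 5.1 × (j's share) ≥ 1, i.e. iff j's share is at least 0.1961.
A and E clear that bar, contributing 18 each; the remaining 4 contribute 0. Total contributed: 36.
D keeps 18 and receives 5.1 × 36 × 3/27 = 20.40 from the maintenance fund, for a payoff of 38.40.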